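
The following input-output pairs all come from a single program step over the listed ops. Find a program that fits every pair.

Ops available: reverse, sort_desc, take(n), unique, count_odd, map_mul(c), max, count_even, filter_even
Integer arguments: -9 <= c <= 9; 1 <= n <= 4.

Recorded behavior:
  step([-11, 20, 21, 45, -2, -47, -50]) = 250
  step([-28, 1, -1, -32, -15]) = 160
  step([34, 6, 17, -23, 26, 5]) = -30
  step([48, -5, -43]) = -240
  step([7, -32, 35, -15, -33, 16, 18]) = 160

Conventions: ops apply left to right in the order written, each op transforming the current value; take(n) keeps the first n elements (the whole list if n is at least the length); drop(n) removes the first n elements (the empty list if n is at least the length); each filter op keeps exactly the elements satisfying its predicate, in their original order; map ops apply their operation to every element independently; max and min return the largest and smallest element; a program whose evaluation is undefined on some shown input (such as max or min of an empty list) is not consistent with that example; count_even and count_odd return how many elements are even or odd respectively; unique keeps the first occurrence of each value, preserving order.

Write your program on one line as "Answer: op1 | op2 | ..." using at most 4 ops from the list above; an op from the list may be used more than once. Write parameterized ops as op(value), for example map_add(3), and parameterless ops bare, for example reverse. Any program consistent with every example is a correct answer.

map_mul(-5) | filter_even | reverse | max

Check, running the answer program on each example:
  [-11, 20, 21, 45, -2, -47, -50] -> [55, -100, -105, -225, 10, 235, 250] -> [-100, 10, 250] -> [250, 10, -100] -> 250
  [-28, 1, -1, -32, -15] -> [140, -5, 5, 160, 75] -> [140, 160] -> [160, 140] -> 160
  [34, 6, 17, -23, 26, 5] -> [-170, -30, -85, 115, -130, -25] -> [-170, -30, -130] -> [-130, -30, -170] -> -30
  [48, -5, -43] -> [-240, 25, 215] -> [-240] -> [-240] -> -240
  [7, -32, 35, -15, -33, 16, 18] -> [-35, 160, -175, 75, 165, -80, -90] -> [160, -80, -90] -> [-90, -80, 160] -> 160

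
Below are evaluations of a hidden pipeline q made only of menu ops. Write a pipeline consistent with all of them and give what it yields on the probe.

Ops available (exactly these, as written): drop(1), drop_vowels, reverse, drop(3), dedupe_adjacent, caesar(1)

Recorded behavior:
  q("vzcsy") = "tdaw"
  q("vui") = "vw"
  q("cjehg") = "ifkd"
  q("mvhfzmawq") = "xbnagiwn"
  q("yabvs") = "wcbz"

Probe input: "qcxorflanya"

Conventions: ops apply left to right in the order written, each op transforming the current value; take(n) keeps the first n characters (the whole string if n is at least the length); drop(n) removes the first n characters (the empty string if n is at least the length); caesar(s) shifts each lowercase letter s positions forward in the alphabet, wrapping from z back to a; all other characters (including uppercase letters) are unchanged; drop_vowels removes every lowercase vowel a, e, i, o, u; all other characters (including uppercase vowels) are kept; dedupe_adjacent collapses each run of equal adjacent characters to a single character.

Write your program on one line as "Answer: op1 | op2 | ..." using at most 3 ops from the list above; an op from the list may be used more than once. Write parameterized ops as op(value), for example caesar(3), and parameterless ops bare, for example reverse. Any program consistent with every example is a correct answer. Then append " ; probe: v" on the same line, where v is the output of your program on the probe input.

reverse | caesar(1) | drop(1) ; probe: "zobmgspydr"

Check, running the answer program on each example:
  "vzcsy" -> "ysczv" -> "ztdaw" -> "tdaw"
  "vui" -> "iuv" -> "jvw" -> "vw"
  "cjehg" -> "ghejc" -> "hifkd" -> "ifkd"
  "mvhfzmawq" -> "qwamzfhvm" -> "rxbnagiwn" -> "xbnagiwn"
  "yabvs" -> "svbay" -> "twcbz" -> "wcbz"
  probe: "qcxorflanya" -> "aynalfroxcq" -> "bzobmgspydr" -> "zobmgspydr"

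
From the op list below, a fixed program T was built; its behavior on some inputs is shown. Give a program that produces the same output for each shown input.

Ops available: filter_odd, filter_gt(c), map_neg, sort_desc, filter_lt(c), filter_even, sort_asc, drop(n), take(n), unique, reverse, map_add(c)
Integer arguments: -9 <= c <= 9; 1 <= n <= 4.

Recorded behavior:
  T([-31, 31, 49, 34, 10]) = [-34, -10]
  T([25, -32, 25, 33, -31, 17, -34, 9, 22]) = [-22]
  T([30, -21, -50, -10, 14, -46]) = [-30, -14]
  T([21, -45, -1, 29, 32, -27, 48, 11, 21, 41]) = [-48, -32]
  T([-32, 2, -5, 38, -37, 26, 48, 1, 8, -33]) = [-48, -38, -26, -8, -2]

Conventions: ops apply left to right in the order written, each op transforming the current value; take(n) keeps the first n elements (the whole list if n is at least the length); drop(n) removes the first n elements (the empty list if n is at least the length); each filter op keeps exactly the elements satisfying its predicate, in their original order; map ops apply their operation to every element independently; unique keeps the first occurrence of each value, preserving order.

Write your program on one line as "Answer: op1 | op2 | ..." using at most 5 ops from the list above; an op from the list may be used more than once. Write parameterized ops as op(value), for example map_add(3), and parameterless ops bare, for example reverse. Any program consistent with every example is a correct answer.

map_neg | filter_even | filter_lt(3) | sort_asc

Check, running the answer program on each example:
  [-31, 31, 49, 34, 10] -> [31, -31, -49, -34, -10] -> [-34, -10] -> [-34, -10] -> [-34, -10]
  [25, -32, 25, 33, -31, 17, -34, 9, 22] -> [-25, 32, -25, -33, 31, -17, 34, -9, -22] -> [32, 34, -22] -> [-22] -> [-22]
  [30, -21, -50, -10, 14, -46] -> [-30, 21, 50, 10, -14, 46] -> [-30, 50, 10, -14, 46] -> [-30, -14] -> [-30, -14]
  [21, -45, -1, 29, 32, -27, 48, 11, 21, 41] -> [-21, 45, 1, -29, -32, 27, -48, -11, -21, -41] -> [-32, -48] -> [-32, -48] -> [-48, -32]
  [-32, 2, -5, 38, -37, 26, 48, 1, 8, -33] -> [32, -2, 5, -38, 37, -26, -48, -1, -8, 33] -> [32, -2, -38, -26, -48, -8] -> [-2, -38, -26, -48, -8] -> [-48, -38, -26, -8, -2]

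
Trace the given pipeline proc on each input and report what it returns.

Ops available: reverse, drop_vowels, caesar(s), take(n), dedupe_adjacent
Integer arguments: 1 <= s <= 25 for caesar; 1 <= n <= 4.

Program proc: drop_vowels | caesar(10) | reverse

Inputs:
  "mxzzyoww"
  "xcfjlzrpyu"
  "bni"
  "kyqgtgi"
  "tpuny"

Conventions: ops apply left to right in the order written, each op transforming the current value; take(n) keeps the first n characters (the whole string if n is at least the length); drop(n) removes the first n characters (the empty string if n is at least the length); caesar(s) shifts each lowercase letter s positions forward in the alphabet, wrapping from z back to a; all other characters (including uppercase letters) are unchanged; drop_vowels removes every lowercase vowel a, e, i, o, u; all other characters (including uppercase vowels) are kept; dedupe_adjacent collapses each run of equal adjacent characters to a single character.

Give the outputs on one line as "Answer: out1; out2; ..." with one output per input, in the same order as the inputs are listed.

Execution, op by op:
  "mxzzyoww" -> "mxzzyww" -> "whjjigg" -> "ggijjhw"
  "xcfjlzrpyu" -> "xcfjlzrpy" -> "hmptvjbzi" -> "izbjvtpmh"
  "bni" -> "bn" -> "lx" -> "xl"
  "kyqgtgi" -> "kyqgtg" -> "uiaqdq" -> "qdqaiu"
  "tpuny" -> "tpny" -> "dzxi" -> "ixzd"

"ggijjhw"; "izbjvtpmh"; "xl"; "qdqaiu"; "ixzd"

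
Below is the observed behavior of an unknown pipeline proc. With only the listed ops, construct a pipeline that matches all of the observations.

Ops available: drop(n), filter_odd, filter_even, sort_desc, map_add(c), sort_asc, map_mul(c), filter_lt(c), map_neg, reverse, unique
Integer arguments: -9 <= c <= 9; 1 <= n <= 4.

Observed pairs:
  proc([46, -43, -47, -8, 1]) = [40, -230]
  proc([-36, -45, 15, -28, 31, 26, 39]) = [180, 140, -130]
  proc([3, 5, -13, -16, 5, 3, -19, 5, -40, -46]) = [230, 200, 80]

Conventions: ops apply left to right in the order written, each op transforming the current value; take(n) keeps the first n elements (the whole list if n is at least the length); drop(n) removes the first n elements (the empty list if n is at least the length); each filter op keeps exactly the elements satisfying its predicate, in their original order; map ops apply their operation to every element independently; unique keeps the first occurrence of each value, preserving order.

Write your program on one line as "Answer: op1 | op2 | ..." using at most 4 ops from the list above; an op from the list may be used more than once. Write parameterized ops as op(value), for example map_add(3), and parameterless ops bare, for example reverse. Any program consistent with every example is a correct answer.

map_mul(-5) | unique | sort_desc | filter_even

Check, running the answer program on each example:
  [46, -43, -47, -8, 1] -> [-230, 215, 235, 40, -5] -> [-230, 215, 235, 40, -5] -> [235, 215, 40, -5, -230] -> [40, -230]
  [-36, -45, 15, -28, 31, 26, 39] -> [180, 225, -75, 140, -155, -130, -195] -> [180, 225, -75, 140, -155, -130, -195] -> [225, 180, 140, -75, -130, -155, -195] -> [180, 140, -130]
  [3, 5, -13, -16, 5, 3, -19, 5, -40, -46] -> [-15, -25, 65, 80, -25, -15, 95, -25, 200, 230] -> [-15, -25, 65, 80, 95, 200, 230] -> [230, 200, 95, 80, 65, -15, -25] -> [230, 200, 80]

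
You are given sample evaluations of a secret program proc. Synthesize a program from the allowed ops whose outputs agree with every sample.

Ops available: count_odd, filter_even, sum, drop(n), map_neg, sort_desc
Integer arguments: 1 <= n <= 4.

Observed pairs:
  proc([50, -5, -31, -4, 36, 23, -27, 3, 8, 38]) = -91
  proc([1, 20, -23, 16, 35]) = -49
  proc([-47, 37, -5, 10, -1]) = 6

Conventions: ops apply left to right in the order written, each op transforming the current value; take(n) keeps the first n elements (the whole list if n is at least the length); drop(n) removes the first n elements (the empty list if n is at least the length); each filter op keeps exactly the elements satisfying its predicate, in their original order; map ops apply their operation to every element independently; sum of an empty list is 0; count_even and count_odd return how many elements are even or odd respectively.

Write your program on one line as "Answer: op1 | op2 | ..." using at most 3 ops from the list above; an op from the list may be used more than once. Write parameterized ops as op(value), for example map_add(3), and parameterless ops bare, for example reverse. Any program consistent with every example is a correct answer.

sort_desc | map_neg | sum

Check, running the answer program on each example:
  [50, -5, -31, -4, 36, 23, -27, 3, 8, 38] -> [50, 38, 36, 23, 8, 3, -4, -5, -27, -31] -> [-50, -38, -36, -23, -8, -3, 4, 5, 27, 31] -> -91
  [1, 20, -23, 16, 35] -> [35, 20, 16, 1, -23] -> [-35, -20, -16, -1, 23] -> -49
  [-47, 37, -5, 10, -1] -> [37, 10, -1, -5, -47] -> [-37, -10, 1, 5, 47] -> 6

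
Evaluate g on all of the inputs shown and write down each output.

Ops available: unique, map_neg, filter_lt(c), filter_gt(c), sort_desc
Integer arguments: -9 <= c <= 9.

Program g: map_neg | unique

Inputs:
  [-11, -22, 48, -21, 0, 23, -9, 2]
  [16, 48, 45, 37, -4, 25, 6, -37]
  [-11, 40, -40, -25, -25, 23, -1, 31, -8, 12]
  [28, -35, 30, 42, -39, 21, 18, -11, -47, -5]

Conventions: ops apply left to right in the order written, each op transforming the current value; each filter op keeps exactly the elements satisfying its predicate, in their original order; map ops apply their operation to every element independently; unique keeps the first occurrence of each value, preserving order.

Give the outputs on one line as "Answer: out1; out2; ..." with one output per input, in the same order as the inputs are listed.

[11, 22, -48, 21, 0, -23, 9, -2]; [-16, -48, -45, -37, 4, -25, -6, 37]; [11, -40, 40, 25, -23, 1, -31, 8, -12]; [-28, 35, -30, -42, 39, -21, -18, 11, 47, 5]

Execution, op by op:
  [-11, -22, 48, -21, 0, 23, -9, 2] -> [11, 22, -48, 21, 0, -23, 9, -2] -> [11, 22, -48, 21, 0, -23, 9, -2]
  [16, 48, 45, 37, -4, 25, 6, -37] -> [-16, -48, -45, -37, 4, -25, -6, 37] -> [-16, -48, -45, -37, 4, -25, -6, 37]
  [-11, 40, -40, -25, -25, 23, -1, 31, -8, 12] -> [11, -40, 40, 25, 25, -23, 1, -31, 8, -12] -> [11, -40, 40, 25, -23, 1, -31, 8, -12]
  [28, -35, 30, 42, -39, 21, 18, -11, -47, -5] -> [-28, 35, -30, -42, 39, -21, -18, 11, 47, 5] -> [-28, 35, -30, -42, 39, -21, -18, 11, 47, 5]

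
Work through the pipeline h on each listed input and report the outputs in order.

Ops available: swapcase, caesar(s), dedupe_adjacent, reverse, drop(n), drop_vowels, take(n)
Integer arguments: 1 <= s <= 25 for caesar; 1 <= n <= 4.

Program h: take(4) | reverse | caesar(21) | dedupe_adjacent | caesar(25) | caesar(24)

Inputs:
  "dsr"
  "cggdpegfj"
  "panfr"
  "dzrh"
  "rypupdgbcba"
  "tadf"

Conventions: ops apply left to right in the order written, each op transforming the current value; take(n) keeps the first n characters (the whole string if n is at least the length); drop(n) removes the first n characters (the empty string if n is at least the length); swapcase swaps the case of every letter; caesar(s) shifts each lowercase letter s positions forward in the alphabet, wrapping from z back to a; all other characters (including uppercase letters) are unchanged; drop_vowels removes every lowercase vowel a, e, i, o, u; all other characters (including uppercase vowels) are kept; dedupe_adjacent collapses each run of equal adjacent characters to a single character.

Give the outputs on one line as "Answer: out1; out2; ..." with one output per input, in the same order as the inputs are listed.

Execution, op by op:
  "dsr" -> "dsr" -> "rsd" -> "mny" -> "mny" -> "lmx" -> "jkv"
  "cggdpegfj" -> "cggd" -> "dggc" -> "ybbx" -> "ybx" -> "xaw" -> "vyu"
  "panfr" -> "panf" -> "fnap" -> "aivk" -> "aivk" -> "zhuj" -> "xfsh"
  "dzrh" -> "dzrh" -> "hrzd" -> "cmuy" -> "cmuy" -> "bltx" -> "zjrv"
  "rypupdgbcba" -> "rypu" -> "upyr" -> "pktm" -> "pktm" -> "ojsl" -> "mhqj"
  "tadf" -> "tadf" -> "fdat" -> "ayvo" -> "ayvo" -> "zxun" -> "xvsl"

"jkv"; "vyu"; "xfsh"; "zjrv"; "mhqj"; "xvsl"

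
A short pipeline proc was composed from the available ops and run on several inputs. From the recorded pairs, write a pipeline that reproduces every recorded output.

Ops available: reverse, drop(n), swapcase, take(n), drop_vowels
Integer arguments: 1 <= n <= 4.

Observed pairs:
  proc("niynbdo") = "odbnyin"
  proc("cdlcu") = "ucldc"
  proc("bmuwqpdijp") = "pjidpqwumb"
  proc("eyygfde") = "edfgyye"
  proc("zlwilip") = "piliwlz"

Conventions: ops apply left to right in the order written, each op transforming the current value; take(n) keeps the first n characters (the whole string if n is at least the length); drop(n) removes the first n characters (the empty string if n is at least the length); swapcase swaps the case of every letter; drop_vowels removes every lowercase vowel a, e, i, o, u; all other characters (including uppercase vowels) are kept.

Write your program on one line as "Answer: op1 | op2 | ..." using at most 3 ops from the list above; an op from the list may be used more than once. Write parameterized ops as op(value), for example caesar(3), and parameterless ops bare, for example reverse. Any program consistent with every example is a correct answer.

swapcase | reverse | swapcase

Check, running the answer program on each example:
  "niynbdo" -> "NIYNBDO" -> "ODBNYIN" -> "odbnyin"
  "cdlcu" -> "CDLCU" -> "UCLDC" -> "ucldc"
  "bmuwqpdijp" -> "BMUWQPDIJP" -> "PJIDPQWUMB" -> "pjidpqwumb"
  "eyygfde" -> "EYYGFDE" -> "EDFGYYE" -> "edfgyye"
  "zlwilip" -> "ZLWILIP" -> "PILIWLZ" -> "piliwlz"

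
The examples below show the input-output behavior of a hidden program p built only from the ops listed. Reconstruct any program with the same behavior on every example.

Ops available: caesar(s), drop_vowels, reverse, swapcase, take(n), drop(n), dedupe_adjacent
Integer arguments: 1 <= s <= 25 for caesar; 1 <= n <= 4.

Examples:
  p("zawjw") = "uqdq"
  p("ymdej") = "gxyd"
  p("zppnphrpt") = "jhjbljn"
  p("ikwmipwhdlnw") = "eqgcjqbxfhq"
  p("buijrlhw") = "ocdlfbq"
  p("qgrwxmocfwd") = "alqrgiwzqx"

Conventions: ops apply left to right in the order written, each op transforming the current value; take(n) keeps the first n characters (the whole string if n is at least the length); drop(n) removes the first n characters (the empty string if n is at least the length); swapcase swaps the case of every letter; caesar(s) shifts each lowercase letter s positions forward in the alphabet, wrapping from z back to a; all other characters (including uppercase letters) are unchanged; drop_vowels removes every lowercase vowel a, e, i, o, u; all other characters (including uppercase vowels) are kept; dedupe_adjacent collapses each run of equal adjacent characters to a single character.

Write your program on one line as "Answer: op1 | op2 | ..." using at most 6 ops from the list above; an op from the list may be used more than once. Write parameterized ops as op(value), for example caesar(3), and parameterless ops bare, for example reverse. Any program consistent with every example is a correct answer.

caesar(20) | swapcase | drop(1) | dedupe_adjacent | swapcase

Check, running the answer program on each example:
  "zawjw" -> "tuqdq" -> "TUQDQ" -> "UQDQ" -> "UQDQ" -> "uqdq"
  "ymdej" -> "sgxyd" -> "SGXYD" -> "GXYD" -> "GXYD" -> "gxyd"
  "zppnphrpt" -> "tjjhjbljn" -> "TJJHJBLJN" -> "JJHJBLJN" -> "JHJBLJN" -> "jhjbljn"
  "ikwmipwhdlnw" -> "ceqgcjqbxfhq" -> "CEQGCJQBXFHQ" -> "EQGCJQBXFHQ" -> "EQGCJQBXFHQ" -> "eqgcjqbxfhq"
  "buijrlhw" -> "vocdlfbq" -> "VOCDLFBQ" -> "OCDLFBQ" -> "OCDLFBQ" -> "ocdlfbq"
  "qgrwxmocfwd" -> "kalqrgiwzqx" -> "KALQRGIWZQX" -> "ALQRGIWZQX" -> "ALQRGIWZQX" -> "alqrgiwzqx"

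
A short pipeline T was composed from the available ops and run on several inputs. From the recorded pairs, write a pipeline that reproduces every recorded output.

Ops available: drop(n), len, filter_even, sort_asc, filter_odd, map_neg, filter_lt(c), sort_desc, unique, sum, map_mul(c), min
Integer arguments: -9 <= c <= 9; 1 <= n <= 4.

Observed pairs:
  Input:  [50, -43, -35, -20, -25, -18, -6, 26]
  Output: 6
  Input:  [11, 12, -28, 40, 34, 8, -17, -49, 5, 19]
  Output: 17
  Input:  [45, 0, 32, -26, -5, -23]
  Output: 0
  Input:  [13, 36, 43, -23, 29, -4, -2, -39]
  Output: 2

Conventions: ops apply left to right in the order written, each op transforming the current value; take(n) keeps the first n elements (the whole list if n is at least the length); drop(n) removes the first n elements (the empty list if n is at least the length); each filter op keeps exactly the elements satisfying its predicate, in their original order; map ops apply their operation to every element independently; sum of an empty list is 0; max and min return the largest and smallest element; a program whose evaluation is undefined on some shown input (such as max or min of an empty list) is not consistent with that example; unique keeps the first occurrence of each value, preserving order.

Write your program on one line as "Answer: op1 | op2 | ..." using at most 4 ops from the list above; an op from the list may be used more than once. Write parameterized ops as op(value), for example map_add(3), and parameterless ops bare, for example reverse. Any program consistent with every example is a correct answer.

sort_desc | filter_lt(5) | map_neg | min

Check, running the answer program on each example:
  [50, -43, -35, -20, -25, -18, -6, 26] -> [50, 26, -6, -18, -20, -25, -35, -43] -> [-6, -18, -20, -25, -35, -43] -> [6, 18, 20, 25, 35, 43] -> 6
  [11, 12, -28, 40, 34, 8, -17, -49, 5, 19] -> [40, 34, 19, 12, 11, 8, 5, -17, -28, -49] -> [-17, -28, -49] -> [17, 28, 49] -> 17
  [45, 0, 32, -26, -5, -23] -> [45, 32, 0, -5, -23, -26] -> [0, -5, -23, -26] -> [0, 5, 23, 26] -> 0
  [13, 36, 43, -23, 29, -4, -2, -39] -> [43, 36, 29, 13, -2, -4, -23, -39] -> [-2, -4, -23, -39] -> [2, 4, 23, 39] -> 2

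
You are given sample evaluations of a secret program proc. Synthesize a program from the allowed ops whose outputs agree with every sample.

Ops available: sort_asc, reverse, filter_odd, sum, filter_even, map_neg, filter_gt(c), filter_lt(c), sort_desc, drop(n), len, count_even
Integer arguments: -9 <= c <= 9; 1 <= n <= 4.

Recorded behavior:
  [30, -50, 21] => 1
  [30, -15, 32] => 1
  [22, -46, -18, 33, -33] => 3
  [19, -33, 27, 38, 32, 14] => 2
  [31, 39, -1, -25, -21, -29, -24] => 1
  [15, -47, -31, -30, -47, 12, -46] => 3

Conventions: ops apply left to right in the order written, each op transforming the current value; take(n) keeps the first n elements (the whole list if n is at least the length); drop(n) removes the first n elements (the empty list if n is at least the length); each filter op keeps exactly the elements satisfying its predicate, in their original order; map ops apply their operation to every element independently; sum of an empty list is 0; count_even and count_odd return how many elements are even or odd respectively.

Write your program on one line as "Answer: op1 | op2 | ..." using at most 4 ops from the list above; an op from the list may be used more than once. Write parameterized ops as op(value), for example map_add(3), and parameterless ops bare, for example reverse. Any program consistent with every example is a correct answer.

sort_desc | drop(1) | count_even

Check, running the answer program on each example:
  [30, -50, 21] -> [30, 21, -50] -> [21, -50] -> 1
  [30, -15, 32] -> [32, 30, -15] -> [30, -15] -> 1
  [22, -46, -18, 33, -33] -> [33, 22, -18, -33, -46] -> [22, -18, -33, -46] -> 3
  [19, -33, 27, 38, 32, 14] -> [38, 32, 27, 19, 14, -33] -> [32, 27, 19, 14, -33] -> 2
  [31, 39, -1, -25, -21, -29, -24] -> [39, 31, -1, -21, -24, -25, -29] -> [31, -1, -21, -24, -25, -29] -> 1
  [15, -47, -31, -30, -47, 12, -46] -> [15, 12, -30, -31, -46, -47, -47] -> [12, -30, -31, -46, -47, -47] -> 3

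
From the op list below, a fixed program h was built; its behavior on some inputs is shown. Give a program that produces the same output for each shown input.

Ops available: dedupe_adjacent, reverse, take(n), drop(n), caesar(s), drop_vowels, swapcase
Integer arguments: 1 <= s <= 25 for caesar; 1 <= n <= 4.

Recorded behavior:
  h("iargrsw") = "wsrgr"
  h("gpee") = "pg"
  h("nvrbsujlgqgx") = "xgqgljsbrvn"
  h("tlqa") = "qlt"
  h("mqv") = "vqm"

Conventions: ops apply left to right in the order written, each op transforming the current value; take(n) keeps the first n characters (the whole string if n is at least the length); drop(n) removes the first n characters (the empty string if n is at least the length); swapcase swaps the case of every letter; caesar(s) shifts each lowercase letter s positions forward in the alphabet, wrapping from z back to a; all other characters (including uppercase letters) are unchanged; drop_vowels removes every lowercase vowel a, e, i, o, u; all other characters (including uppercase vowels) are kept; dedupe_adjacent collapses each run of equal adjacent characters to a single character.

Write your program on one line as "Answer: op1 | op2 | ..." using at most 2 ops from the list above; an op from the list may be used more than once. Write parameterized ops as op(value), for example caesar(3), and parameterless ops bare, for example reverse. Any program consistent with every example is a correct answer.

reverse | drop_vowels

Check, running the answer program on each example:
  "iargrsw" -> "wsrgrai" -> "wsrgr"
  "gpee" -> "eepg" -> "pg"
  "nvrbsujlgqgx" -> "xgqgljusbrvn" -> "xgqgljsbrvn"
  "tlqa" -> "aqlt" -> "qlt"
  "mqv" -> "vqm" -> "vqm"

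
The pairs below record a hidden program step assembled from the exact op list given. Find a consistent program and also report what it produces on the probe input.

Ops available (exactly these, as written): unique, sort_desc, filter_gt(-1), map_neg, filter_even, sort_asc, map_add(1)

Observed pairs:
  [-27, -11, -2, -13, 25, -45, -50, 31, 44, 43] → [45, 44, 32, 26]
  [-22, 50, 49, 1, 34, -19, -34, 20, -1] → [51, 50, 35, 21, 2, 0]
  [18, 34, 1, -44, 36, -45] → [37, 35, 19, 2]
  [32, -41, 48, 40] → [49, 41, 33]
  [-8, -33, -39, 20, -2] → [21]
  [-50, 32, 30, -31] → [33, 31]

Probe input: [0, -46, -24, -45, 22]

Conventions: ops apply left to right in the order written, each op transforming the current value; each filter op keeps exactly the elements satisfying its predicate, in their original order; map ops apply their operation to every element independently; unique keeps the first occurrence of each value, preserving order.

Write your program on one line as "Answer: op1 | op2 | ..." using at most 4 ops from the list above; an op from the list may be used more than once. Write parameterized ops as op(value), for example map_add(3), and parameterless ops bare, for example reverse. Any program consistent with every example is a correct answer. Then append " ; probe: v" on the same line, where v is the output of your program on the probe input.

map_add(1) | filter_gt(-1) | sort_desc ; probe: [23, 1]

Check, running the answer program on each example:
  [-27, -11, -2, -13, 25, -45, -50, 31, 44, 43] -> [-26, -10, -1, -12, 26, -44, -49, 32, 45, 44] -> [26, 32, 45, 44] -> [45, 44, 32, 26]
  [-22, 50, 49, 1, 34, -19, -34, 20, -1] -> [-21, 51, 50, 2, 35, -18, -33, 21, 0] -> [51, 50, 2, 35, 21, 0] -> [51, 50, 35, 21, 2, 0]
  [18, 34, 1, -44, 36, -45] -> [19, 35, 2, -43, 37, -44] -> [19, 35, 2, 37] -> [37, 35, 19, 2]
  [32, -41, 48, 40] -> [33, -40, 49, 41] -> [33, 49, 41] -> [49, 41, 33]
  [-8, -33, -39, 20, -2] -> [-7, -32, -38, 21, -1] -> [21] -> [21]
  [-50, 32, 30, -31] -> [-49, 33, 31, -30] -> [33, 31] -> [33, 31]
  probe: [0, -46, -24, -45, 22] -> [1, -45, -23, -44, 23] -> [1, 23] -> [23, 1]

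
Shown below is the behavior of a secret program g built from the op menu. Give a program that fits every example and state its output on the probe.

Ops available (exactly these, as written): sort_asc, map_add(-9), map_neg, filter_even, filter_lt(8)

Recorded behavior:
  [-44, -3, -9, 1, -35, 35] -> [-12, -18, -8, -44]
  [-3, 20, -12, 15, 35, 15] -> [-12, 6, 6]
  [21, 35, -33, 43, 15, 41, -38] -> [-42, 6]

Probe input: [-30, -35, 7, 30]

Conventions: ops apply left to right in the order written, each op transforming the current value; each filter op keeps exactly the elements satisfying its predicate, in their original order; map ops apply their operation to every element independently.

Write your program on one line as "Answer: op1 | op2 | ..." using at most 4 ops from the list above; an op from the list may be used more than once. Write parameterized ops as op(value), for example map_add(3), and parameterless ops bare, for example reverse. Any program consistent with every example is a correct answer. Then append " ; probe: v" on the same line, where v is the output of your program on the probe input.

map_add(-9) | filter_even | filter_lt(8) ; probe: [-44, -2]

Check, running the answer program on each example:
  [-44, -3, -9, 1, -35, 35] -> [-53, -12, -18, -8, -44, 26] -> [-12, -18, -8, -44, 26] -> [-12, -18, -8, -44]
  [-3, 20, -12, 15, 35, 15] -> [-12, 11, -21, 6, 26, 6] -> [-12, 6, 26, 6] -> [-12, 6, 6]
  [21, 35, -33, 43, 15, 41, -38] -> [12, 26, -42, 34, 6, 32, -47] -> [12, 26, -42, 34, 6, 32] -> [-42, 6]
  probe: [-30, -35, 7, 30] -> [-39, -44, -2, 21] -> [-44, -2] -> [-44, -2]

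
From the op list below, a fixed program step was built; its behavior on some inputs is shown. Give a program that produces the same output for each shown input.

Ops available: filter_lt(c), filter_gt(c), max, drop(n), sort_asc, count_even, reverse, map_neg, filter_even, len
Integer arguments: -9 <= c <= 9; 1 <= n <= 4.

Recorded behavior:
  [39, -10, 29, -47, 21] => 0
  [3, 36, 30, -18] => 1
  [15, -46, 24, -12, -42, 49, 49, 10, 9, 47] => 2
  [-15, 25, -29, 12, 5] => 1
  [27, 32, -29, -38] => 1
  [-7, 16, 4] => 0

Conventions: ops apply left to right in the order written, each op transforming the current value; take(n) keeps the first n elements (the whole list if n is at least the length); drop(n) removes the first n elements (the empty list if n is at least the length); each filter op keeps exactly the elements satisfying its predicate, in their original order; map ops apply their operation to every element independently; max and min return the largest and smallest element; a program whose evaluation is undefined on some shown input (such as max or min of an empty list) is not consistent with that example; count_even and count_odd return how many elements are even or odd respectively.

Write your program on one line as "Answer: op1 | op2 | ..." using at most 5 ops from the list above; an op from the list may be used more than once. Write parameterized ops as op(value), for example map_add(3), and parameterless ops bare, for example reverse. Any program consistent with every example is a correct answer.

sort_asc | drop(3) | filter_even | count_even

Check, running the answer program on each example:
  [39, -10, 29, -47, 21] -> [-47, -10, 21, 29, 39] -> [29, 39] -> [] -> 0
  [3, 36, 30, -18] -> [-18, 3, 30, 36] -> [36] -> [36] -> 1
  [15, -46, 24, -12, -42, 49, 49, 10, 9, 47] -> [-46, -42, -12, 9, 10, 15, 24, 47, 49, 49] -> [9, 10, 15, 24, 47, 49, 49] -> [10, 24] -> 2
  [-15, 25, -29, 12, 5] -> [-29, -15, 5, 12, 25] -> [12, 25] -> [12] -> 1
  [27, 32, -29, -38] -> [-38, -29, 27, 32] -> [32] -> [32] -> 1
  [-7, 16, 4] -> [-7, 4, 16] -> [] -> [] -> 0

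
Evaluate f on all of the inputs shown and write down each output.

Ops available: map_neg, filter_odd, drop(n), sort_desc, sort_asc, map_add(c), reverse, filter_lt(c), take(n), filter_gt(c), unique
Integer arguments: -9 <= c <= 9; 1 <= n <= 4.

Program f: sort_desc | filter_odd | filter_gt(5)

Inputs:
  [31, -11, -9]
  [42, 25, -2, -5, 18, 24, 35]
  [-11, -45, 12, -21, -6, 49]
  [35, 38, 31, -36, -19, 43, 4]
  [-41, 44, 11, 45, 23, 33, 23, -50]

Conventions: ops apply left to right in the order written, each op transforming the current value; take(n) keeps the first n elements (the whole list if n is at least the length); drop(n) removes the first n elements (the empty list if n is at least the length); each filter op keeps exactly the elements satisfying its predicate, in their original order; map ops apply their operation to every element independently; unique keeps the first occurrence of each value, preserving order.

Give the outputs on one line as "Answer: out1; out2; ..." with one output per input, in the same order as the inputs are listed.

[31]; [35, 25]; [49]; [43, 35, 31]; [45, 33, 23, 23, 11]

Execution, op by op:
  [31, -11, -9] -> [31, -9, -11] -> [31, -9, -11] -> [31]
  [42, 25, -2, -5, 18, 24, 35] -> [42, 35, 25, 24, 18, -2, -5] -> [35, 25, -5] -> [35, 25]
  [-11, -45, 12, -21, -6, 49] -> [49, 12, -6, -11, -21, -45] -> [49, -11, -21, -45] -> [49]
  [35, 38, 31, -36, -19, 43, 4] -> [43, 38, 35, 31, 4, -19, -36] -> [43, 35, 31, -19] -> [43, 35, 31]
  [-41, 44, 11, 45, 23, 33, 23, -50] -> [45, 44, 33, 23, 23, 11, -41, -50] -> [45, 33, 23, 23, 11, -41] -> [45, 33, 23, 23, 11]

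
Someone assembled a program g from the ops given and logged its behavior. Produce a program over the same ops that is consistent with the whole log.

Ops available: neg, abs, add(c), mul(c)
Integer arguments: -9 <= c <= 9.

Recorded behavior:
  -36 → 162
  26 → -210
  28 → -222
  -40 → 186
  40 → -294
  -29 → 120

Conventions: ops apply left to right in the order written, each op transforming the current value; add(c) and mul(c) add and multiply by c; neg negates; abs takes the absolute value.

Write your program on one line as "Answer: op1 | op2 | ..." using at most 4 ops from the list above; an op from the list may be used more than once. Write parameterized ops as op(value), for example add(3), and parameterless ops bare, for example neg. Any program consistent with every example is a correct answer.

add(9) | mul(6) | neg

Check, running the answer program on each example:
  -36 -> -27 -> -162 -> 162
  26 -> 35 -> 210 -> -210
  28 -> 37 -> 222 -> -222
  -40 -> -31 -> -186 -> 186
  40 -> 49 -> 294 -> -294
  -29 -> -20 -> -120 -> 120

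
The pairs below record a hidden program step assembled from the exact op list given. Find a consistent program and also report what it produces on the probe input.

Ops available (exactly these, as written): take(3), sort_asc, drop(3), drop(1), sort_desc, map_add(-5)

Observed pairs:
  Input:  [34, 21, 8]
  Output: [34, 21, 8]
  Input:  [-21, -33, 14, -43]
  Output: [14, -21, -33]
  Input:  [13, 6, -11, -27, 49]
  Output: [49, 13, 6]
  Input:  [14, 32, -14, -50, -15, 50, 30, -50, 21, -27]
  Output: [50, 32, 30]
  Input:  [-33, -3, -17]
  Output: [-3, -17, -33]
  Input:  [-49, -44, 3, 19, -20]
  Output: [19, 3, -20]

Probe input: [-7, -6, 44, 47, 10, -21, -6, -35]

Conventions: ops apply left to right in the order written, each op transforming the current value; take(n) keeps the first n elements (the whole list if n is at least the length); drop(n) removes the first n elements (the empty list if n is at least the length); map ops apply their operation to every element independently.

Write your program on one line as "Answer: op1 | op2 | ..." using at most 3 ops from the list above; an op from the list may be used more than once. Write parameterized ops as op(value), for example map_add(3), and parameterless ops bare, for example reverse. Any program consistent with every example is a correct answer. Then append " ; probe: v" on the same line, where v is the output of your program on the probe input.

sort_desc | take(3) ; probe: [47, 44, 10]

Check, running the answer program on each example:
  [34, 21, 8] -> [34, 21, 8] -> [34, 21, 8]
  [-21, -33, 14, -43] -> [14, -21, -33, -43] -> [14, -21, -33]
  [13, 6, -11, -27, 49] -> [49, 13, 6, -11, -27] -> [49, 13, 6]
  [14, 32, -14, -50, -15, 50, 30, -50, 21, -27] -> [50, 32, 30, 21, 14, -14, -15, -27, -50, -50] -> [50, 32, 30]
  [-33, -3, -17] -> [-3, -17, -33] -> [-3, -17, -33]
  [-49, -44, 3, 19, -20] -> [19, 3, -20, -44, -49] -> [19, 3, -20]
  probe: [-7, -6, 44, 47, 10, -21, -6, -35] -> [47, 44, 10, -6, -6, -7, -21, -35] -> [47, 44, 10]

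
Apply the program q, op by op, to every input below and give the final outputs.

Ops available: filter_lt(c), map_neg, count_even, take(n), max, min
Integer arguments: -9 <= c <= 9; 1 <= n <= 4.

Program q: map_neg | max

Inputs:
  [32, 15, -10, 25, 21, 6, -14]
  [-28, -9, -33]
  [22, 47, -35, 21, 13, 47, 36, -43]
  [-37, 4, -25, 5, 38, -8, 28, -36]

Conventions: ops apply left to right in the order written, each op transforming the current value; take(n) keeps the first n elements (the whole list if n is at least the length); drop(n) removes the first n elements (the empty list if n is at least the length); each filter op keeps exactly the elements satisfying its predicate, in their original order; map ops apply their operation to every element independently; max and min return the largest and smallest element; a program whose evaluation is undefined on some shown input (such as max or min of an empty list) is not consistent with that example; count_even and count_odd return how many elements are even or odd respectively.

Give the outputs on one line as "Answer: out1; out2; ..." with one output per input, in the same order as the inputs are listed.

Execution, op by op:
  [32, 15, -10, 25, 21, 6, -14] -> [-32, -15, 10, -25, -21, -6, 14] -> 14
  [-28, -9, -33] -> [28, 9, 33] -> 33
  [22, 47, -35, 21, 13, 47, 36, -43] -> [-22, -47, 35, -21, -13, -47, -36, 43] -> 43
  [-37, 4, -25, 5, 38, -8, 28, -36] -> [37, -4, 25, -5, -38, 8, -28, 36] -> 37

14; 33; 43; 37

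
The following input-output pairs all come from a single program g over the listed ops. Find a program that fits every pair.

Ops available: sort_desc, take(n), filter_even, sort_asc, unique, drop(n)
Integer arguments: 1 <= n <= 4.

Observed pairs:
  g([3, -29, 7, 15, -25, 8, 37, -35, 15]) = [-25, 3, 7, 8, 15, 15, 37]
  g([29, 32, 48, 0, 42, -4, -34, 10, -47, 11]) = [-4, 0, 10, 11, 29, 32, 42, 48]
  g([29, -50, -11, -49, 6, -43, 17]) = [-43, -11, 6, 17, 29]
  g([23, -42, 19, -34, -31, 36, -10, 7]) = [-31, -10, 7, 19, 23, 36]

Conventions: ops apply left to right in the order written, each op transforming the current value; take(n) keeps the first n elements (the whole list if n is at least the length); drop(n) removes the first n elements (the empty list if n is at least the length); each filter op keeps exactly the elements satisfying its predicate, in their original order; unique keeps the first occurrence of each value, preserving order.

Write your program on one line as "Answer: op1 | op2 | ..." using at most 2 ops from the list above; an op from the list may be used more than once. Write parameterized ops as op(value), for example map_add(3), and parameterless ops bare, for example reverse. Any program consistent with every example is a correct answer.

sort_asc | drop(2)

Check, running the answer program on each example:
  [3, -29, 7, 15, -25, 8, 37, -35, 15] -> [-35, -29, -25, 3, 7, 8, 15, 15, 37] -> [-25, 3, 7, 8, 15, 15, 37]
  [29, 32, 48, 0, 42, -4, -34, 10, -47, 11] -> [-47, -34, -4, 0, 10, 11, 29, 32, 42, 48] -> [-4, 0, 10, 11, 29, 32, 42, 48]
  [29, -50, -11, -49, 6, -43, 17] -> [-50, -49, -43, -11, 6, 17, 29] -> [-43, -11, 6, 17, 29]
  [23, -42, 19, -34, -31, 36, -10, 7] -> [-42, -34, -31, -10, 7, 19, 23, 36] -> [-31, -10, 7, 19, 23, 36]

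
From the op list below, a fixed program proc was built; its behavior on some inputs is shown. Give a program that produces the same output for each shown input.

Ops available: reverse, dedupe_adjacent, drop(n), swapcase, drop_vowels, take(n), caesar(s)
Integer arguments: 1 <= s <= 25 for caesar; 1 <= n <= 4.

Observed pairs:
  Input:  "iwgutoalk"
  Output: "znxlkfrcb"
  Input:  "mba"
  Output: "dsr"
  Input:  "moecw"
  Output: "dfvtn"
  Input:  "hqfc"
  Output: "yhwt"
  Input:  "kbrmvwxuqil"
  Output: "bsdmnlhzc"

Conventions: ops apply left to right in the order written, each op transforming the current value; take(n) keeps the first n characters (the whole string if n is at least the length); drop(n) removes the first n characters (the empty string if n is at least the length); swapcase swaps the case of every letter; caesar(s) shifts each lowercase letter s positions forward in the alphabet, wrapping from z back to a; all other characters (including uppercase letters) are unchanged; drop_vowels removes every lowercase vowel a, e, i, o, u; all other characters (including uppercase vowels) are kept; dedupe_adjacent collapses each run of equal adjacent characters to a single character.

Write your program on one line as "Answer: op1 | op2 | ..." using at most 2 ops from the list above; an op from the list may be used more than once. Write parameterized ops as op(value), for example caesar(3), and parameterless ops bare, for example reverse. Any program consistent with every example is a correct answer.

caesar(17) | drop_vowels

Check, running the answer program on each example:
  "iwgutoalk" -> "znxlkfrcb" -> "znxlkfrcb"
  "mba" -> "dsr" -> "dsr"
  "moecw" -> "dfvtn" -> "dfvtn"
  "hqfc" -> "yhwt" -> "yhwt"
  "kbrmvwxuqil" -> "bsidmnolhzc" -> "bsdmnlhzc"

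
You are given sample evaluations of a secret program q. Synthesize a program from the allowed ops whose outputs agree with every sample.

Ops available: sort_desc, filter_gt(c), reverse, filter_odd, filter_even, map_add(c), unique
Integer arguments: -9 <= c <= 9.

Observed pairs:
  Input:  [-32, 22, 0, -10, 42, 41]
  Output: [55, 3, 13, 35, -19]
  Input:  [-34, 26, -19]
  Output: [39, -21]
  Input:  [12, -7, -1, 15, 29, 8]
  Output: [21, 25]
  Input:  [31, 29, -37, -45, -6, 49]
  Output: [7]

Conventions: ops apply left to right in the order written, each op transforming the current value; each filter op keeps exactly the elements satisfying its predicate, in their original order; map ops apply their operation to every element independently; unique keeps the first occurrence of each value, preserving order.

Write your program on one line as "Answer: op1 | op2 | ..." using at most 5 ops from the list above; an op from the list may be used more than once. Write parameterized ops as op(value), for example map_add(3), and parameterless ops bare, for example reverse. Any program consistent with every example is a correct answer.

map_add(7) | reverse | filter_odd | map_add(3) | map_add(3)

Check, running the answer program on each example:
  [-32, 22, 0, -10, 42, 41] -> [-25, 29, 7, -3, 49, 48] -> [48, 49, -3, 7, 29, -25] -> [49, -3, 7, 29, -25] -> [52, 0, 10, 32, -22] -> [55, 3, 13, 35, -19]
  [-34, 26, -19] -> [-27, 33, -12] -> [-12, 33, -27] -> [33, -27] -> [36, -24] -> [39, -21]
  [12, -7, -1, 15, 29, 8] -> [19, 0, 6, 22, 36, 15] -> [15, 36, 22, 6, 0, 19] -> [15, 19] -> [18, 22] -> [21, 25]
  [31, 29, -37, -45, -6, 49] -> [38, 36, -30, -38, 1, 56] -> [56, 1, -38, -30, 36, 38] -> [1] -> [4] -> [7]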